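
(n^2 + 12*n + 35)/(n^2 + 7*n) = (n + 5)/n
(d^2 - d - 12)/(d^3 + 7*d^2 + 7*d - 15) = (d - 4)/(d^2 + 4*d - 5)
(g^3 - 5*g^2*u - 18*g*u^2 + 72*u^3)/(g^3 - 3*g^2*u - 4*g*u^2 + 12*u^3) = (-g^2 + 2*g*u + 24*u^2)/(-g^2 + 4*u^2)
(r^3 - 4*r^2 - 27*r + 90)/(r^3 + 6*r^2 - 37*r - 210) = (r - 3)/(r + 7)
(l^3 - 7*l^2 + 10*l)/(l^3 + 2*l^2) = (l^2 - 7*l + 10)/(l*(l + 2))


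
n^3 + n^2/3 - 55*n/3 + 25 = (n - 3)*(n - 5/3)*(n + 5)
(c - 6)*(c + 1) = c^2 - 5*c - 6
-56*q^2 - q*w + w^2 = (-8*q + w)*(7*q + w)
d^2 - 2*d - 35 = (d - 7)*(d + 5)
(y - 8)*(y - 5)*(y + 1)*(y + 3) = y^4 - 9*y^3 - 9*y^2 + 121*y + 120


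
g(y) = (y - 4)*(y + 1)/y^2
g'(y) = (y - 4)/y^2 + (y + 1)/y^2 - 2*(y - 4)*(y + 1)/y^3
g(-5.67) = 1.40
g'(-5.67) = 0.05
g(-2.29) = 1.55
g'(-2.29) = -0.09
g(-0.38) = -18.81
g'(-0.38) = -125.02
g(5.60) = 0.34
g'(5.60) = 0.14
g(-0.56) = -6.40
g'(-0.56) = -35.99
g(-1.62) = 1.33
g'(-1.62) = -0.74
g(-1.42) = 1.13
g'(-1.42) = -1.31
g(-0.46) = -11.38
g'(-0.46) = -68.01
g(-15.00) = 1.18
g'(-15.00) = 0.01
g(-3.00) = 1.56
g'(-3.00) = 0.04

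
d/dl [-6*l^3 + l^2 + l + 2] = -18*l^2 + 2*l + 1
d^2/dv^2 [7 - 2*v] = 0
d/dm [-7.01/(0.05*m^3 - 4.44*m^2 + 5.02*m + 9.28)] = (1.0515*m^2 - 62.2488*m + 35.1902)/(0.05*m^3 - 4.44*m^2 + 5.02*m + 9.28)^2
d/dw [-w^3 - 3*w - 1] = -3*w^2 - 3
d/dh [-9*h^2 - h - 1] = -18*h - 1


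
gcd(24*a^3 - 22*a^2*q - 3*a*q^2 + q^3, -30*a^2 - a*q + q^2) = -6*a + q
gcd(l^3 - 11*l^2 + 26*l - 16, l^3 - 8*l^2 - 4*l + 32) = l^2 - 10*l + 16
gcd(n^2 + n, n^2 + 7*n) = n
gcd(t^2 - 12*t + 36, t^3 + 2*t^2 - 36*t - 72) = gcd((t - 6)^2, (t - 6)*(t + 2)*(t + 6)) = t - 6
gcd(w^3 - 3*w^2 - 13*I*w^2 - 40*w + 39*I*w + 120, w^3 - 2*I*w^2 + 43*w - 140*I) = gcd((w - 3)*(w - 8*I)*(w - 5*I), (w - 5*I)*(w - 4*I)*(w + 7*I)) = w - 5*I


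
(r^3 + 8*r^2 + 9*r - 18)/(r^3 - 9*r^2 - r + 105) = (r^2 + 5*r - 6)/(r^2 - 12*r + 35)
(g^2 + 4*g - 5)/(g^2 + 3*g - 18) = (g^2 + 4*g - 5)/(g^2 + 3*g - 18)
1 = 1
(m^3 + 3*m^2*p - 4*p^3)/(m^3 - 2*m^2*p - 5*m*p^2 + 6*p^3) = (-m - 2*p)/(-m + 3*p)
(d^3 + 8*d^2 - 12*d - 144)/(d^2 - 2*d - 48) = (d^2 + 2*d - 24)/(d - 8)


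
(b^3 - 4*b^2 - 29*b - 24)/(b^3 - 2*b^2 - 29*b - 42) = (b^2 - 7*b - 8)/(b^2 - 5*b - 14)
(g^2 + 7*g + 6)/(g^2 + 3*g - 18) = (g + 1)/(g - 3)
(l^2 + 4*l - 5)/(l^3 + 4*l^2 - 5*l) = 1/l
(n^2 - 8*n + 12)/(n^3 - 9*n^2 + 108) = (n - 2)/(n^2 - 3*n - 18)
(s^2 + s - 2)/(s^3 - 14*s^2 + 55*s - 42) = (s + 2)/(s^2 - 13*s + 42)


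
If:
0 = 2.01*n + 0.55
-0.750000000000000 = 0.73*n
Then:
No Solution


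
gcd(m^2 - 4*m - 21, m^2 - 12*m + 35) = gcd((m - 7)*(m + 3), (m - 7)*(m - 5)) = m - 7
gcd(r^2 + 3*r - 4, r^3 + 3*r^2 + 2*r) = 1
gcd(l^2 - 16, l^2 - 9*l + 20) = l - 4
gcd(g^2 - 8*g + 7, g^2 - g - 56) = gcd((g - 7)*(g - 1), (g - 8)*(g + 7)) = 1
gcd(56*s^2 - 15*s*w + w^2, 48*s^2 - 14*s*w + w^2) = 8*s - w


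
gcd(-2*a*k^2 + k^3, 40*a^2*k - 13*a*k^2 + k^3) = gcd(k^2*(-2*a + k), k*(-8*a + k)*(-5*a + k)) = k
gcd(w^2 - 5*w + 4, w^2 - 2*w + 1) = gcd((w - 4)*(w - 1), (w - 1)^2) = w - 1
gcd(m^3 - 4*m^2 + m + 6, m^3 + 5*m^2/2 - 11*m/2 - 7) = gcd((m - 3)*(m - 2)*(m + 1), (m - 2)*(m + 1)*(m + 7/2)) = m^2 - m - 2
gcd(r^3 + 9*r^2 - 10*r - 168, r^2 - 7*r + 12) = r - 4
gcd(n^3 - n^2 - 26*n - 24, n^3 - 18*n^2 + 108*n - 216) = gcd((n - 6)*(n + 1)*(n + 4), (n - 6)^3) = n - 6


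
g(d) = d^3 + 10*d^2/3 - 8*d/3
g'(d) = 3*d^2 + 20*d/3 - 8/3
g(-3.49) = 7.40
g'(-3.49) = 10.61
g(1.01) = 1.74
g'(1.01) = 7.13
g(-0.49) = 1.99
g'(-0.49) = -5.21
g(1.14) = 2.77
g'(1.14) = 8.83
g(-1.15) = 5.95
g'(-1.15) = -6.37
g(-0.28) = 0.99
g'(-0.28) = -4.30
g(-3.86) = 2.45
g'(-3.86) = 16.30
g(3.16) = 56.41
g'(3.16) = 48.36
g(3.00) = 49.00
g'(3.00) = 44.33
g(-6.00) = -80.00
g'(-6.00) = 65.33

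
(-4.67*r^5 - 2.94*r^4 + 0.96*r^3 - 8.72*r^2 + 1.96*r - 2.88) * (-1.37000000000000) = 6.3979*r^5 + 4.0278*r^4 - 1.3152*r^3 + 11.9464*r^2 - 2.6852*r + 3.9456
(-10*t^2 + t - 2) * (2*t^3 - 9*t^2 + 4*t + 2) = -20*t^5 + 92*t^4 - 53*t^3 + 2*t^2 - 6*t - 4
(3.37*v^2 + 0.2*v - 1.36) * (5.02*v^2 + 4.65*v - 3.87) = 16.9174*v^4 + 16.6745*v^3 - 18.9391*v^2 - 7.098*v + 5.2632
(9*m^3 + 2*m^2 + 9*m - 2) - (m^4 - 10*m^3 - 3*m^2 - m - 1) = -m^4 + 19*m^3 + 5*m^2 + 10*m - 1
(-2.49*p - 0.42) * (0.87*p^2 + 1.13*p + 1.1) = -2.1663*p^3 - 3.1791*p^2 - 3.2136*p - 0.462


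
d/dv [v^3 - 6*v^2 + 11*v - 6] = 3*v^2 - 12*v + 11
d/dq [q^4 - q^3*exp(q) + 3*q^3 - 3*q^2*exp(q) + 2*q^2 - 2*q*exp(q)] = -q^3*exp(q) + 4*q^3 - 6*q^2*exp(q) + 9*q^2 - 8*q*exp(q) + 4*q - 2*exp(q)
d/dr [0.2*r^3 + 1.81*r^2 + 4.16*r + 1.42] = 0.6*r^2 + 3.62*r + 4.16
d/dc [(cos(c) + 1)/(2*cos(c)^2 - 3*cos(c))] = (4*cos(c) + cos(2*c) - 2)*sin(c)/((2*cos(c) - 3)^2*cos(c)^2)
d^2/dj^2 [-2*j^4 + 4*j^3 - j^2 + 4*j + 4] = -24*j^2 + 24*j - 2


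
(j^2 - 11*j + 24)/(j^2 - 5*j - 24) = (j - 3)/(j + 3)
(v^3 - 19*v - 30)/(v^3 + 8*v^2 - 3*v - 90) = (v^3 - 19*v - 30)/(v^3 + 8*v^2 - 3*v - 90)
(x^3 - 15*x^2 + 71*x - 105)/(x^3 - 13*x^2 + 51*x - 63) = (x - 5)/(x - 3)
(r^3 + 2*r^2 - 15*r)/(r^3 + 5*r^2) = (r - 3)/r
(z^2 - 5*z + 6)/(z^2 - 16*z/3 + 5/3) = 3*(z^2 - 5*z + 6)/(3*z^2 - 16*z + 5)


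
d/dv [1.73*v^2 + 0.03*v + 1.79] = 3.46*v + 0.03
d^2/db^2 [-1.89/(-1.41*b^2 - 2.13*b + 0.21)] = (-7.515018*b^2 - 11.352474*b + 1.89*(2.82*b + 2.13)*(5.64*b + 4.26) + 1.119258)/(1.41*b^2 + 2.13*b - 0.21)^3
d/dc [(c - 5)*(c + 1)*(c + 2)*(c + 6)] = 4*c^3 + 12*c^2 - 50*c - 88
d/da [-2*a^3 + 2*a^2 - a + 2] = -6*a^2 + 4*a - 1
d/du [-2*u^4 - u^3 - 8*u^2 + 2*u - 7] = -8*u^3 - 3*u^2 - 16*u + 2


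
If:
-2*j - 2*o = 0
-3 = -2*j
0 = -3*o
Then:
No Solution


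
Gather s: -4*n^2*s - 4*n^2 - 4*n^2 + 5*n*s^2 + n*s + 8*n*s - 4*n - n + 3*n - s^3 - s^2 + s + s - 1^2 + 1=-8*n^2 - 2*n - s^3 + s^2*(5*n - 1) + s*(-4*n^2 + 9*n + 2)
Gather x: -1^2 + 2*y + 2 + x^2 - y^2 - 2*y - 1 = x^2 - y^2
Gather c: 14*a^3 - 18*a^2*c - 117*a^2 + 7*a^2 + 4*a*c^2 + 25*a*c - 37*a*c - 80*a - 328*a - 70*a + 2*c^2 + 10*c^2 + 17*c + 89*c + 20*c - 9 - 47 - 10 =14*a^3 - 110*a^2 - 478*a + c^2*(4*a + 12) + c*(-18*a^2 - 12*a + 126) - 66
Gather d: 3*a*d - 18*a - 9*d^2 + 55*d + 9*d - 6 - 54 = -18*a - 9*d^2 + d*(3*a + 64) - 60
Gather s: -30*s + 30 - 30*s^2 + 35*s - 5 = -30*s^2 + 5*s + 25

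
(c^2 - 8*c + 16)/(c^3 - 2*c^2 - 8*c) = (c - 4)/(c*(c + 2))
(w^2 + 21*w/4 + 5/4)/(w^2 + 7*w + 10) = (w + 1/4)/(w + 2)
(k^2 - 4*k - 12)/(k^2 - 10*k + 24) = (k + 2)/(k - 4)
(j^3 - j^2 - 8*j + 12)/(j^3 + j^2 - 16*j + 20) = (j + 3)/(j + 5)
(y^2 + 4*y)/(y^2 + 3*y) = (y + 4)/(y + 3)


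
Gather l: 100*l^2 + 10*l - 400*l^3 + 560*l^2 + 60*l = -400*l^3 + 660*l^2 + 70*l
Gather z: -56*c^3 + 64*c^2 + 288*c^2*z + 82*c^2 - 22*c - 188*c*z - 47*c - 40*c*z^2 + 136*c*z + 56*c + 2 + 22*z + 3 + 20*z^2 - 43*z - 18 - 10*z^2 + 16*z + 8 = -56*c^3 + 146*c^2 - 13*c + z^2*(10 - 40*c) + z*(288*c^2 - 52*c - 5) - 5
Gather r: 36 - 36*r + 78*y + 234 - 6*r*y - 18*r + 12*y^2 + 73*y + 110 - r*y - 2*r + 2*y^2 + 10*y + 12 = r*(-7*y - 56) + 14*y^2 + 161*y + 392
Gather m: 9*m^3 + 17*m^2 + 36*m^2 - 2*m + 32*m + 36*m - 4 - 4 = 9*m^3 + 53*m^2 + 66*m - 8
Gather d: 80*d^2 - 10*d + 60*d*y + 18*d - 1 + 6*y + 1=80*d^2 + d*(60*y + 8) + 6*y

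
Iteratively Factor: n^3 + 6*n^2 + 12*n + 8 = (n + 2)*(n^2 + 4*n + 4) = (n + 2)^2*(n + 2)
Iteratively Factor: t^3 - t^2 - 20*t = (t + 4)*(t^2 - 5*t) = t*(t + 4)*(t - 5)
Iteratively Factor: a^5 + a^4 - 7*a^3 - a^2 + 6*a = (a - 1)*(a^4 + 2*a^3 - 5*a^2 - 6*a) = (a - 1)*(a + 3)*(a^3 - a^2 - 2*a) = a*(a - 1)*(a + 3)*(a^2 - a - 2) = a*(a - 1)*(a + 1)*(a + 3)*(a - 2)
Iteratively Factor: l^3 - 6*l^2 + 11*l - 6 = (l - 1)*(l^2 - 5*l + 6) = (l - 3)*(l - 1)*(l - 2)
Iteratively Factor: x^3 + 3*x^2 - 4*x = (x - 1)*(x^2 + 4*x) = (x - 1)*(x + 4)*(x)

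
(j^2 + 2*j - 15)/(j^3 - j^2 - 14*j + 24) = (j + 5)/(j^2 + 2*j - 8)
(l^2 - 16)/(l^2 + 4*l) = (l - 4)/l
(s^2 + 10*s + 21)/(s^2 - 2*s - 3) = (s^2 + 10*s + 21)/(s^2 - 2*s - 3)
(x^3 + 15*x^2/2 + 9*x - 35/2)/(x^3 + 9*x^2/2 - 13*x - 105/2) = (2*x^2 + 5*x - 7)/(2*x^2 - x - 21)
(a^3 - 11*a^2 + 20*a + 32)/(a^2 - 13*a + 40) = (a^2 - 3*a - 4)/(a - 5)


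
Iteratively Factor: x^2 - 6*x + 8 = (x - 2)*(x - 4)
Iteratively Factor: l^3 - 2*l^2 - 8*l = (l)*(l^2 - 2*l - 8) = l*(l + 2)*(l - 4)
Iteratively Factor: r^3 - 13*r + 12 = (r - 1)*(r^2 + r - 12) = (r - 3)*(r - 1)*(r + 4)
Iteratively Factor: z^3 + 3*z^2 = (z + 3)*(z^2) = z*(z + 3)*(z)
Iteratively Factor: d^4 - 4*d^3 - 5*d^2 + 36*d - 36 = (d + 3)*(d^3 - 7*d^2 + 16*d - 12) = (d - 2)*(d + 3)*(d^2 - 5*d + 6) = (d - 3)*(d - 2)*(d + 3)*(d - 2)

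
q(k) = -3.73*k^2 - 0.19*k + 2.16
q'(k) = -7.46*k - 0.19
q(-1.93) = -11.37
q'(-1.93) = 14.21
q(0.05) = 2.14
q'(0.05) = -0.56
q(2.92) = -30.20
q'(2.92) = -21.97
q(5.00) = -92.04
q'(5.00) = -37.49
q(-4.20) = -62.84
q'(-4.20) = 31.14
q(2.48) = -21.25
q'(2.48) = -18.69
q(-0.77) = 0.09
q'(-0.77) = 5.55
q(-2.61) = -22.75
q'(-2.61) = 19.28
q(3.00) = -31.98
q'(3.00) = -22.57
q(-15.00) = -834.24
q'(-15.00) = 111.71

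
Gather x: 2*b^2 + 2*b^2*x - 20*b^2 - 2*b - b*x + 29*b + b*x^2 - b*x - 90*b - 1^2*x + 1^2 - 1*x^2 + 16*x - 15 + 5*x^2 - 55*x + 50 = -18*b^2 - 63*b + x^2*(b + 4) + x*(2*b^2 - 2*b - 40) + 36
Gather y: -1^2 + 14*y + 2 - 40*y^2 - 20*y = -40*y^2 - 6*y + 1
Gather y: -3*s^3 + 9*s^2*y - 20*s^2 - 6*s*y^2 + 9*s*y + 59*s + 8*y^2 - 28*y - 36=-3*s^3 - 20*s^2 + 59*s + y^2*(8 - 6*s) + y*(9*s^2 + 9*s - 28) - 36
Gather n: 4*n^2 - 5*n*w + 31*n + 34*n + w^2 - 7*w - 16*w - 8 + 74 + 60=4*n^2 + n*(65 - 5*w) + w^2 - 23*w + 126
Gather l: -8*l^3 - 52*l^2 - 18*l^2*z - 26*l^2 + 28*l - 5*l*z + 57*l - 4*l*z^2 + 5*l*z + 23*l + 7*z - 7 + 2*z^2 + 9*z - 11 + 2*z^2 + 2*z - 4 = -8*l^3 + l^2*(-18*z - 78) + l*(108 - 4*z^2) + 4*z^2 + 18*z - 22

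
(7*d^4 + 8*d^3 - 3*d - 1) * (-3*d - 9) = -21*d^5 - 87*d^4 - 72*d^3 + 9*d^2 + 30*d + 9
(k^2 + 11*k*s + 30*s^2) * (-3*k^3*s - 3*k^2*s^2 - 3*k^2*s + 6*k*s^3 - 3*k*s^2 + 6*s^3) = -3*k^5*s - 36*k^4*s^2 - 3*k^4*s - 117*k^3*s^3 - 36*k^3*s^2 - 24*k^2*s^4 - 117*k^2*s^3 + 180*k*s^5 - 24*k*s^4 + 180*s^5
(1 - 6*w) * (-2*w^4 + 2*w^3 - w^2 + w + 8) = 12*w^5 - 14*w^4 + 8*w^3 - 7*w^2 - 47*w + 8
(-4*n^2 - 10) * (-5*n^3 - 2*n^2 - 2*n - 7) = 20*n^5 + 8*n^4 + 58*n^3 + 48*n^2 + 20*n + 70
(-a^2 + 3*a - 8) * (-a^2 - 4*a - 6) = a^4 + a^3 + 2*a^2 + 14*a + 48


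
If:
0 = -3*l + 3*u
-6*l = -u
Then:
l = 0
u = 0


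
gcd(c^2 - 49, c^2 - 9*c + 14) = c - 7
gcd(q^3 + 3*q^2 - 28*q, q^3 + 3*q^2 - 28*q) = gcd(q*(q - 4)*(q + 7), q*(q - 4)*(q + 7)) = q^3 + 3*q^2 - 28*q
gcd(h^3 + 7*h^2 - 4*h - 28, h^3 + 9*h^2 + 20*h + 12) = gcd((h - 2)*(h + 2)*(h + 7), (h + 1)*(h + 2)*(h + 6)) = h + 2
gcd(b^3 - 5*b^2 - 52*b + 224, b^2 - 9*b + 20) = b - 4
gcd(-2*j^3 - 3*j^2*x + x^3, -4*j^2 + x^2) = -2*j + x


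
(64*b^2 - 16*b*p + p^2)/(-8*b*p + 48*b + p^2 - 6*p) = (-8*b + p)/(p - 6)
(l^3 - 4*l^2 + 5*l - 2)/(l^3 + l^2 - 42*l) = (l^3 - 4*l^2 + 5*l - 2)/(l*(l^2 + l - 42))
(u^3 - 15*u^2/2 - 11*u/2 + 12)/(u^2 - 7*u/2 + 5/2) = (2*u^2 - 13*u - 24)/(2*u - 5)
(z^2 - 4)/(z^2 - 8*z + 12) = (z + 2)/(z - 6)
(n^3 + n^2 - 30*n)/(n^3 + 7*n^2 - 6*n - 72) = n*(n - 5)/(n^2 + n - 12)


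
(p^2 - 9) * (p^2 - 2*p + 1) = p^4 - 2*p^3 - 8*p^2 + 18*p - 9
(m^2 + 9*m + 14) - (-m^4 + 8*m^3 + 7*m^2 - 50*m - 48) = m^4 - 8*m^3 - 6*m^2 + 59*m + 62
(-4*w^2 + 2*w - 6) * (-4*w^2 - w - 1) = 16*w^4 - 4*w^3 + 26*w^2 + 4*w + 6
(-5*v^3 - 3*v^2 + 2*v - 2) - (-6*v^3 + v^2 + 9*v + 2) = v^3 - 4*v^2 - 7*v - 4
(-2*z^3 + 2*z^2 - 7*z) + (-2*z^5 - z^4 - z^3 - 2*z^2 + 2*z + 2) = -2*z^5 - z^4 - 3*z^3 - 5*z + 2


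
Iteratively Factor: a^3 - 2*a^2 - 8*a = (a + 2)*(a^2 - 4*a) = (a - 4)*(a + 2)*(a)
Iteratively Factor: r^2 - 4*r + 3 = (r - 3)*(r - 1)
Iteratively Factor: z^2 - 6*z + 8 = (z - 4)*(z - 2)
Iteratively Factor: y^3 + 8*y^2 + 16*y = (y)*(y^2 + 8*y + 16) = y*(y + 4)*(y + 4)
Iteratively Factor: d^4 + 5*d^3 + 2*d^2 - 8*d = (d + 4)*(d^3 + d^2 - 2*d) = (d + 2)*(d + 4)*(d^2 - d) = (d - 1)*(d + 2)*(d + 4)*(d)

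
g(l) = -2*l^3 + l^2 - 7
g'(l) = -6*l^2 + 2*l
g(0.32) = -6.96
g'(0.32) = 0.03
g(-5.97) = 454.19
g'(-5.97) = -225.79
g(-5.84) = 425.46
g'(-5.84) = -216.31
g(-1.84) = 8.84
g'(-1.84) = -23.99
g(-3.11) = 62.83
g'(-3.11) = -64.25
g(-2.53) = 31.79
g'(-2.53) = -43.47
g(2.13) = -21.79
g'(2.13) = -22.96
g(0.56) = -7.04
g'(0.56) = -0.76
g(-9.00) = 1532.00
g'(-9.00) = -504.00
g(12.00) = -3319.00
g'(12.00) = -840.00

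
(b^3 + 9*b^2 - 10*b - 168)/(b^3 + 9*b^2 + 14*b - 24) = (b^2 + 3*b - 28)/(b^2 + 3*b - 4)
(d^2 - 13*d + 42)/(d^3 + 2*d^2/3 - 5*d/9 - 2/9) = 9*(d^2 - 13*d + 42)/(9*d^3 + 6*d^2 - 5*d - 2)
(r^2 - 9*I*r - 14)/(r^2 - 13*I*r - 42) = (r - 2*I)/(r - 6*I)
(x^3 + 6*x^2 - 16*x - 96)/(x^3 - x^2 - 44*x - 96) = (x^2 + 2*x - 24)/(x^2 - 5*x - 24)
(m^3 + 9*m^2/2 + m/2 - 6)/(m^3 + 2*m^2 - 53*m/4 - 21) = 2*(m - 1)/(2*m - 7)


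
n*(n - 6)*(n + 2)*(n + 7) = n^4 + 3*n^3 - 40*n^2 - 84*n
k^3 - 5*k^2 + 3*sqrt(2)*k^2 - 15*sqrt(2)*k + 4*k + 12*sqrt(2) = (k - 4)*(k - 1)*(k + 3*sqrt(2))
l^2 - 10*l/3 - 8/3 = (l - 4)*(l + 2/3)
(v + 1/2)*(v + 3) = v^2 + 7*v/2 + 3/2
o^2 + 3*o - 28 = (o - 4)*(o + 7)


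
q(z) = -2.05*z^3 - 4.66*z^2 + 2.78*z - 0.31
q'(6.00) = -274.54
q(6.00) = -594.19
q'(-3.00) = -24.61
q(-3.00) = 4.76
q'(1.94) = -38.45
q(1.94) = -27.42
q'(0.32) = -0.83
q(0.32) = 0.04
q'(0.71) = -6.94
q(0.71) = -1.42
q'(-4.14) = -64.04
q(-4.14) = 53.77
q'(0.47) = -2.96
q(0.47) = -0.25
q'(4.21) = -145.46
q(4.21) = -224.17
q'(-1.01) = 5.92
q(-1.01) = -5.76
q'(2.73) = -68.50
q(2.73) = -69.16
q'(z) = -6.15*z^2 - 9.32*z + 2.78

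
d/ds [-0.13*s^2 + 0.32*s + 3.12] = 0.32 - 0.26*s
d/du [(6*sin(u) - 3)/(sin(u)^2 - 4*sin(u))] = 6*(sin(u) + cos(u)^2 - 3)*cos(u)/((sin(u) - 4)^2*sin(u)^2)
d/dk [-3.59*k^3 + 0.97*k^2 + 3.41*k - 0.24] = -10.77*k^2 + 1.94*k + 3.41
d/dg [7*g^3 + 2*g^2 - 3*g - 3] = 21*g^2 + 4*g - 3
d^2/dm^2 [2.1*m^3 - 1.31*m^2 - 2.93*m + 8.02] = 12.6*m - 2.62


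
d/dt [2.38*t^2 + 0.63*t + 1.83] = 4.76*t + 0.63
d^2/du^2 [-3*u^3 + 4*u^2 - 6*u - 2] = 8 - 18*u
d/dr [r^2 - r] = 2*r - 1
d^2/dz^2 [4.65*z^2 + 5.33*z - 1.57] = 9.30000000000000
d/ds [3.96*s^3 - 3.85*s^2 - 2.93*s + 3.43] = 11.88*s^2 - 7.7*s - 2.93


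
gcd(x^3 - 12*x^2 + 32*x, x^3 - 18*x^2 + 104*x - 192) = x^2 - 12*x + 32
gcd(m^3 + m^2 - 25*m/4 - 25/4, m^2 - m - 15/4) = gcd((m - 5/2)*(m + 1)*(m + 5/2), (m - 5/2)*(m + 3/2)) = m - 5/2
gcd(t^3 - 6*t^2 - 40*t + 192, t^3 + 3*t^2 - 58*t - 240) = t^2 - 2*t - 48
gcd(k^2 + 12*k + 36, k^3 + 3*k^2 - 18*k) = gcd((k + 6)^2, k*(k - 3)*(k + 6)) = k + 6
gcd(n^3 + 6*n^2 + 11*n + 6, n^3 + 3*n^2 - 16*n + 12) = 1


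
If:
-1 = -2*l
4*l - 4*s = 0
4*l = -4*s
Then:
No Solution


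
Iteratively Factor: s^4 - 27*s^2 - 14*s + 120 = (s + 3)*(s^3 - 3*s^2 - 18*s + 40) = (s - 5)*(s + 3)*(s^2 + 2*s - 8) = (s - 5)*(s - 2)*(s + 3)*(s + 4)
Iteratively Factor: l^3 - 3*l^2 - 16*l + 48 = (l - 3)*(l^2 - 16) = (l - 3)*(l + 4)*(l - 4)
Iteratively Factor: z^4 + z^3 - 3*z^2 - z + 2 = (z + 2)*(z^3 - z^2 - z + 1) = (z - 1)*(z + 2)*(z^2 - 1) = (z - 1)*(z + 1)*(z + 2)*(z - 1)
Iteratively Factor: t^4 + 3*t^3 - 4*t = (t)*(t^3 + 3*t^2 - 4) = t*(t + 2)*(t^2 + t - 2) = t*(t - 1)*(t + 2)*(t + 2)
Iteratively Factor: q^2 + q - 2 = (q - 1)*(q + 2)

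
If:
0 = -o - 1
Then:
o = -1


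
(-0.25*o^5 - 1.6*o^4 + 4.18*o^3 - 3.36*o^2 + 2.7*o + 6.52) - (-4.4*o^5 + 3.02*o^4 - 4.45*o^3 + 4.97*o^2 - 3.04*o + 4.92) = 4.15*o^5 - 4.62*o^4 + 8.63*o^3 - 8.33*o^2 + 5.74*o + 1.6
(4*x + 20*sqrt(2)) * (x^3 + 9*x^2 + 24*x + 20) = 4*x^4 + 20*sqrt(2)*x^3 + 36*x^3 + 96*x^2 + 180*sqrt(2)*x^2 + 80*x + 480*sqrt(2)*x + 400*sqrt(2)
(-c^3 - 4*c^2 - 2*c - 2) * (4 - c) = c^4 - 14*c^2 - 6*c - 8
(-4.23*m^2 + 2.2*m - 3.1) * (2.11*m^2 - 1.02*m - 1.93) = -8.9253*m^4 + 8.9566*m^3 - 0.6211*m^2 - 1.084*m + 5.983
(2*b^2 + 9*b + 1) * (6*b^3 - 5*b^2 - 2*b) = 12*b^5 + 44*b^4 - 43*b^3 - 23*b^2 - 2*b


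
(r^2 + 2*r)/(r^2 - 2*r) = (r + 2)/(r - 2)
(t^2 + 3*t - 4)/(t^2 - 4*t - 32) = (t - 1)/(t - 8)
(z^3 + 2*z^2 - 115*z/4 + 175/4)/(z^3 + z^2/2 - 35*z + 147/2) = (4*z^2 - 20*z + 25)/(2*(2*z^2 - 13*z + 21))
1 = 1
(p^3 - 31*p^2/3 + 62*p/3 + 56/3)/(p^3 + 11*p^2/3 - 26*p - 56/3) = (p - 7)/(p + 7)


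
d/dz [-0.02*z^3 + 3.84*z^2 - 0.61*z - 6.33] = -0.06*z^2 + 7.68*z - 0.61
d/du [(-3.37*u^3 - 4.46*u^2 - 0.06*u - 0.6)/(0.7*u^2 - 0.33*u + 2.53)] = (-2.359*u^4 + 2.2242*u^3 - 24.0645*u^2 - 21.7276*u - 0.3498)/(0.49*u^4 - 0.462*u^3 + 3.6509*u^2 - 1.6698*u + 6.4009)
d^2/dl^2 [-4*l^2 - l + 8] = -8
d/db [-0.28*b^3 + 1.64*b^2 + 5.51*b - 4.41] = -0.84*b^2 + 3.28*b + 5.51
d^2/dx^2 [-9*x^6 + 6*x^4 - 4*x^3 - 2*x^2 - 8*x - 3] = -270*x^4 + 72*x^2 - 24*x - 4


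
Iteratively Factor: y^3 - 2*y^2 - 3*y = (y + 1)*(y^2 - 3*y) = y*(y + 1)*(y - 3)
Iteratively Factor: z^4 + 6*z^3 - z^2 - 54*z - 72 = (z + 3)*(z^3 + 3*z^2 - 10*z - 24) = (z + 3)*(z + 4)*(z^2 - z - 6) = (z - 3)*(z + 3)*(z + 4)*(z + 2)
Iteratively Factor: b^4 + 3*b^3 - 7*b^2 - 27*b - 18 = (b + 3)*(b^3 - 7*b - 6) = (b - 3)*(b + 3)*(b^2 + 3*b + 2) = (b - 3)*(b + 1)*(b + 3)*(b + 2)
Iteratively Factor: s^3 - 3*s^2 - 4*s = (s + 1)*(s^2 - 4*s) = (s - 4)*(s + 1)*(s)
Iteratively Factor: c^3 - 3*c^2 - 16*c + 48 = (c - 4)*(c^2 + c - 12) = (c - 4)*(c + 4)*(c - 3)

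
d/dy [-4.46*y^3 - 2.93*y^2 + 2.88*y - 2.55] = -13.38*y^2 - 5.86*y + 2.88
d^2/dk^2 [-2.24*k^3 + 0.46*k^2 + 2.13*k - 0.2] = 0.92 - 13.44*k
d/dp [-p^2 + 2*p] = 2 - 2*p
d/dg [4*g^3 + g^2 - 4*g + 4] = 12*g^2 + 2*g - 4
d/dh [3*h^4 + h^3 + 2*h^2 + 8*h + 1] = 12*h^3 + 3*h^2 + 4*h + 8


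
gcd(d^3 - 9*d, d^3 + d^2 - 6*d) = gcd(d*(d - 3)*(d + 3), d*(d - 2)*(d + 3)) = d^2 + 3*d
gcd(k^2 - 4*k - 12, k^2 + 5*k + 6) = k + 2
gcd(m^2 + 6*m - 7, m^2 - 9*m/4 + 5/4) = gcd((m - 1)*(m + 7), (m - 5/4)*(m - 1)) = m - 1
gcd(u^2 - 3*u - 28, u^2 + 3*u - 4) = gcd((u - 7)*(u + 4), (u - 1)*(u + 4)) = u + 4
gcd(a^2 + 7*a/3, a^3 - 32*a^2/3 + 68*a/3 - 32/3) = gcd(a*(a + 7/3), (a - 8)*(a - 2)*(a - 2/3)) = 1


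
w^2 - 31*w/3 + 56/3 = (w - 8)*(w - 7/3)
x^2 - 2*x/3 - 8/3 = (x - 2)*(x + 4/3)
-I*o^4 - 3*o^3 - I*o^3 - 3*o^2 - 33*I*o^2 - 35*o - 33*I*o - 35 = (o - 7*I)*(o - I)*(o + 5*I)*(-I*o - I)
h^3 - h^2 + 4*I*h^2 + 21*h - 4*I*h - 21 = (h - 1)*(h - 3*I)*(h + 7*I)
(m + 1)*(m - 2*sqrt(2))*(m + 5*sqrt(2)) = m^3 + m^2 + 3*sqrt(2)*m^2 - 20*m + 3*sqrt(2)*m - 20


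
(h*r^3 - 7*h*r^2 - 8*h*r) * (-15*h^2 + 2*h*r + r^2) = -15*h^3*r^3 + 105*h^3*r^2 + 120*h^3*r + 2*h^2*r^4 - 14*h^2*r^3 - 16*h^2*r^2 + h*r^5 - 7*h*r^4 - 8*h*r^3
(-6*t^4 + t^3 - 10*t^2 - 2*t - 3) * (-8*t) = 48*t^5 - 8*t^4 + 80*t^3 + 16*t^2 + 24*t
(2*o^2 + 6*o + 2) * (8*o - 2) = 16*o^3 + 44*o^2 + 4*o - 4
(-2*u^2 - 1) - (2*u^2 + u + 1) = -4*u^2 - u - 2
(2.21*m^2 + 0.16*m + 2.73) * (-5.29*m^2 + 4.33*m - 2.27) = -11.6909*m^4 + 8.7229*m^3 - 18.7656*m^2 + 11.4577*m - 6.1971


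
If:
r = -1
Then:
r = -1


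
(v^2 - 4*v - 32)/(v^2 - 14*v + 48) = (v + 4)/(v - 6)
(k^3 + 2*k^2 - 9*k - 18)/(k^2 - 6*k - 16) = (k^2 - 9)/(k - 8)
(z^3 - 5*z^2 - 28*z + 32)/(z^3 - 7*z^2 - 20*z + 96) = (z - 1)/(z - 3)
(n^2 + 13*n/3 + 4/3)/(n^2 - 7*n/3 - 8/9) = 3*(n + 4)/(3*n - 8)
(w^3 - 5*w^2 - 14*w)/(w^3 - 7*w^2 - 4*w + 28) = w/(w - 2)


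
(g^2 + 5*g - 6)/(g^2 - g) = (g + 6)/g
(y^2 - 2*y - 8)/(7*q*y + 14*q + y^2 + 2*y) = (y - 4)/(7*q + y)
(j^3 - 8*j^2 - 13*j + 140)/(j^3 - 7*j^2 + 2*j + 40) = (j^2 - 3*j - 28)/(j^2 - 2*j - 8)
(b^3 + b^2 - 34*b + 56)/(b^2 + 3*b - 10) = (b^2 + 3*b - 28)/(b + 5)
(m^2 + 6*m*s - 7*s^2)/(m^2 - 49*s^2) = (-m + s)/(-m + 7*s)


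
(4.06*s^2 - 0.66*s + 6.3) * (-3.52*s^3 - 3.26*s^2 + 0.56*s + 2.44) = -14.2912*s^5 - 10.9124*s^4 - 17.7508*s^3 - 11.0012*s^2 + 1.9176*s + 15.372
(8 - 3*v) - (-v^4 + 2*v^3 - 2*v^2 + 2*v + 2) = v^4 - 2*v^3 + 2*v^2 - 5*v + 6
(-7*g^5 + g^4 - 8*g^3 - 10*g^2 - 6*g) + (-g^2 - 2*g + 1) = -7*g^5 + g^4 - 8*g^3 - 11*g^2 - 8*g + 1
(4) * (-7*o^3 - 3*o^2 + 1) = -28*o^3 - 12*o^2 + 4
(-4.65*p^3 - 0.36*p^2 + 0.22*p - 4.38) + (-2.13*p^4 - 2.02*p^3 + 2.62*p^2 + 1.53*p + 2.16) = -2.13*p^4 - 6.67*p^3 + 2.26*p^2 + 1.75*p - 2.22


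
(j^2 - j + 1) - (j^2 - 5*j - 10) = 4*j + 11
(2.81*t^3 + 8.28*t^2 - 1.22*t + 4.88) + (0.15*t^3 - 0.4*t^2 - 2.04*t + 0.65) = 2.96*t^3 + 7.88*t^2 - 3.26*t + 5.53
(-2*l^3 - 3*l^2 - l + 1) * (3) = -6*l^3 - 9*l^2 - 3*l + 3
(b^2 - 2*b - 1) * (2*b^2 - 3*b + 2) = 2*b^4 - 7*b^3 + 6*b^2 - b - 2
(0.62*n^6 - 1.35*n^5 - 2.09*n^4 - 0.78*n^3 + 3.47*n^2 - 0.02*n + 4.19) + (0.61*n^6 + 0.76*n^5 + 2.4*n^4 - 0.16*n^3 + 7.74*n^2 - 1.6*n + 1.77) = 1.23*n^6 - 0.59*n^5 + 0.31*n^4 - 0.94*n^3 + 11.21*n^2 - 1.62*n + 5.96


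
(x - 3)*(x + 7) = x^2 + 4*x - 21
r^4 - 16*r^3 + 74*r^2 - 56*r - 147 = (r - 7)^2*(r - 3)*(r + 1)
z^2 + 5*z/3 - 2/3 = (z - 1/3)*(z + 2)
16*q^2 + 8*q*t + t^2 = (4*q + t)^2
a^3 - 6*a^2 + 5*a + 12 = (a - 4)*(a - 3)*(a + 1)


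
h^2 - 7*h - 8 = (h - 8)*(h + 1)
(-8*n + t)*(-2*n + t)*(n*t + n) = 16*n^3*t + 16*n^3 - 10*n^2*t^2 - 10*n^2*t + n*t^3 + n*t^2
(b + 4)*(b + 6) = b^2 + 10*b + 24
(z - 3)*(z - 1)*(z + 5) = z^3 + z^2 - 17*z + 15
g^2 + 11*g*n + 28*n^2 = (g + 4*n)*(g + 7*n)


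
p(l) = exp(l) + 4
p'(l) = exp(l)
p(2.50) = 16.18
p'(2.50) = 12.18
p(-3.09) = 4.05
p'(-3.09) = 0.05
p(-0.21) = 4.81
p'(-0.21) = 0.81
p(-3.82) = 4.02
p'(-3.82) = 0.02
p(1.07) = 6.92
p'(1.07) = 2.92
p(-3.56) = 4.03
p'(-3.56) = 0.03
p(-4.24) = 4.01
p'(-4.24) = 0.01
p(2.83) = 20.95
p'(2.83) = 16.95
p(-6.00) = 4.00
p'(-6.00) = 0.00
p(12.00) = 162758.79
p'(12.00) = 162754.79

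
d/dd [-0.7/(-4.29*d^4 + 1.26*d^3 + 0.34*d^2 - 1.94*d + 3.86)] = (-12.012*d^3 + 2.646*d^2 + 0.476*d - 1.358)/(-4.29*d^4 + 1.26*d^3 + 0.34*d^2 - 1.94*d + 3.86)^2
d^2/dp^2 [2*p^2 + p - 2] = 4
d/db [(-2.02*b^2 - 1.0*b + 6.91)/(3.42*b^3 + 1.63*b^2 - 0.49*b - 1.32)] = (6.9084*b^4 + 6.84*b^3 - 68.2768*b^2 - 17.1938*b + 4.7059)/(11.6964*b^6 + 11.1492*b^5 - 0.6947*b^4 - 10.6262*b^3 - 4.0631*b^2 + 1.2936*b + 1.7424)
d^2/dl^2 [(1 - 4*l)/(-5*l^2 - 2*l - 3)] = 2*(4*(4*l - 1)*(5*l + 1)^2 - 3*(20*l + 1)*(5*l^2 + 2*l + 3))/(5*l^2 + 2*l + 3)^3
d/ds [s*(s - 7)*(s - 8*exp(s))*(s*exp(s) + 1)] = s*(s - 7)*(s + 1)*(s - 8*exp(s))*exp(s) - s*(s - 7)*(s*exp(s) + 1)*(8*exp(s) - 1) + s*(s - 8*exp(s))*(s*exp(s) + 1) + (s - 7)*(s - 8*exp(s))*(s*exp(s) + 1)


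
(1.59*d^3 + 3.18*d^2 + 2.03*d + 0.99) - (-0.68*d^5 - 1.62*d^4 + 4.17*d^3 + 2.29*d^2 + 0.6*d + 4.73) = 0.68*d^5 + 1.62*d^4 - 2.58*d^3 + 0.89*d^2 + 1.43*d - 3.74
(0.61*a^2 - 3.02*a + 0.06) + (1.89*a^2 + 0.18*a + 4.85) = 2.5*a^2 - 2.84*a + 4.91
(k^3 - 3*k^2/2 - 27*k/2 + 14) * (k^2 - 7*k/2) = k^5 - 5*k^4 - 33*k^3/4 + 245*k^2/4 - 49*k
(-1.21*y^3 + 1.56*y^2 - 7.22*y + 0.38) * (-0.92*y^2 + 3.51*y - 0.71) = 1.1132*y^5 - 5.6823*y^4 + 12.9771*y^3 - 26.7994*y^2 + 6.46*y - 0.2698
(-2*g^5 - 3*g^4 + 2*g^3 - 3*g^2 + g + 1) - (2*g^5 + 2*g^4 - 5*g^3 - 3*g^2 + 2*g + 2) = -4*g^5 - 5*g^4 + 7*g^3 - g - 1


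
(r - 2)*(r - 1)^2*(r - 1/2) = r^4 - 9*r^3/2 + 7*r^2 - 9*r/2 + 1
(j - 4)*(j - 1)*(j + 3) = j^3 - 2*j^2 - 11*j + 12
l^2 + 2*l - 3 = (l - 1)*(l + 3)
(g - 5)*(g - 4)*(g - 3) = g^3 - 12*g^2 + 47*g - 60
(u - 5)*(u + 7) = u^2 + 2*u - 35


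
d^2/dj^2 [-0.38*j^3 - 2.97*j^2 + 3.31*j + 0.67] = -2.28*j - 5.94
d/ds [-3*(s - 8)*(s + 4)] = 12 - 6*s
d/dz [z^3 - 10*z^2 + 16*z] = 3*z^2 - 20*z + 16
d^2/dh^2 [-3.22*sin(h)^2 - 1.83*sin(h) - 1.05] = 12.88*sin(h)^2 + 1.83*sin(h) - 6.44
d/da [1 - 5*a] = -5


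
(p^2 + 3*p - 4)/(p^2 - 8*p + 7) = (p + 4)/(p - 7)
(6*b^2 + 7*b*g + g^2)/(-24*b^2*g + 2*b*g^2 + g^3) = (-b - g)/(g*(4*b - g))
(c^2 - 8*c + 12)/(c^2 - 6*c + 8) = (c - 6)/(c - 4)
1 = 1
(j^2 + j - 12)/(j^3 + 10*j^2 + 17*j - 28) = (j - 3)/(j^2 + 6*j - 7)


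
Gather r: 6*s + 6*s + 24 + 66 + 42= 12*s + 132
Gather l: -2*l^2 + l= -2*l^2 + l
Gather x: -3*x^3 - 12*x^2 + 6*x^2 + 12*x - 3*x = -3*x^3 - 6*x^2 + 9*x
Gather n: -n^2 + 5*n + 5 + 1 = -n^2 + 5*n + 6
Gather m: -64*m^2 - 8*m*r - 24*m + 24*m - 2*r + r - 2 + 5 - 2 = -64*m^2 - 8*m*r - r + 1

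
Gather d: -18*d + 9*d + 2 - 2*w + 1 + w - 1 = -9*d - w + 2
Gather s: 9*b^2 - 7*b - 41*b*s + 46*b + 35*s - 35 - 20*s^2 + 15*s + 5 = 9*b^2 + 39*b - 20*s^2 + s*(50 - 41*b) - 30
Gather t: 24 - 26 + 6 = 4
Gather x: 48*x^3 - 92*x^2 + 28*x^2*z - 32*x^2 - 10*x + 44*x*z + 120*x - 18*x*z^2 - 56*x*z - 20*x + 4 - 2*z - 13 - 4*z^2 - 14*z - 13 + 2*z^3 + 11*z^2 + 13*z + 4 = 48*x^3 + x^2*(28*z - 124) + x*(-18*z^2 - 12*z + 90) + 2*z^3 + 7*z^2 - 3*z - 18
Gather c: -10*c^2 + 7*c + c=-10*c^2 + 8*c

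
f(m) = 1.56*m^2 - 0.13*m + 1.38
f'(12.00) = 37.31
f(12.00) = 224.46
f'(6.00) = 18.59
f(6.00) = 56.76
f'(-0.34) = -1.19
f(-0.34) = 1.60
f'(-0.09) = -0.41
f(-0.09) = 1.40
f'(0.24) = 0.62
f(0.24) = 1.44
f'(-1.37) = -4.40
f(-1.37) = 4.49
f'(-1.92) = -6.12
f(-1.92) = 7.38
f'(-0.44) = -1.50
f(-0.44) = 1.74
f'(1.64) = 4.99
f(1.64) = 5.36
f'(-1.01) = -3.28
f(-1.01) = 3.10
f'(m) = 3.12*m - 0.13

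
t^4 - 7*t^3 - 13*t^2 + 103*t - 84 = (t - 7)*(t - 3)*(t - 1)*(t + 4)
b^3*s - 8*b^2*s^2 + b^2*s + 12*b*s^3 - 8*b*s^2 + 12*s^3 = (b - 6*s)*(b - 2*s)*(b*s + s)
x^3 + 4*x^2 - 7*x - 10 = (x - 2)*(x + 1)*(x + 5)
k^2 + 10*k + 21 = (k + 3)*(k + 7)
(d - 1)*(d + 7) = d^2 + 6*d - 7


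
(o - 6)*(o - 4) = o^2 - 10*o + 24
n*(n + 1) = n^2 + n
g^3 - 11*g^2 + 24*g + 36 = (g - 6)^2*(g + 1)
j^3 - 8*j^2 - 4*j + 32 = (j - 8)*(j - 2)*(j + 2)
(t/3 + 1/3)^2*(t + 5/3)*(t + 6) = t^4/9 + 29*t^3/27 + 79*t^2/27 + 83*t/27 + 10/9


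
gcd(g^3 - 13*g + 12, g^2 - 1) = g - 1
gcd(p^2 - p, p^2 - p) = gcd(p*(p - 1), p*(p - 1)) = p^2 - p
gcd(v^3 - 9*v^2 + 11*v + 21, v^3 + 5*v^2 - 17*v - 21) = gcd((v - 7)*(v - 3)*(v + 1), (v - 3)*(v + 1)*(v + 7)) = v^2 - 2*v - 3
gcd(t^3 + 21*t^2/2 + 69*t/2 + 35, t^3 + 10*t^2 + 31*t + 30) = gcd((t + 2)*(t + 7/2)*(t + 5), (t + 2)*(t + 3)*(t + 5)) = t^2 + 7*t + 10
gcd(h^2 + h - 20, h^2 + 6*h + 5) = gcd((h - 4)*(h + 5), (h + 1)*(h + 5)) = h + 5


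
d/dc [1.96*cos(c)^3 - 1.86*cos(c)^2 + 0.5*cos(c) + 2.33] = (-5.88*cos(c)^2 + 3.72*cos(c) - 0.5)*sin(c)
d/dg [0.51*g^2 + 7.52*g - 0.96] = 1.02*g + 7.52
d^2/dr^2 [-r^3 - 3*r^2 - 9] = -6*r - 6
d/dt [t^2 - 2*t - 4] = 2*t - 2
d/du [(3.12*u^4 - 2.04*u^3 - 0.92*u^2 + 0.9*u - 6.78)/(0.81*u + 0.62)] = (7.5816*u^4 + 4.4328*u^3 - 4.5396*u^2 - 1.1408*u + 6.0498)/(0.6561*u^2 + 1.0044*u + 0.3844)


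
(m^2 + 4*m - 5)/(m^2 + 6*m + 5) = (m - 1)/(m + 1)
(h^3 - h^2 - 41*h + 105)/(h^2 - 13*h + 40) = (h^2 + 4*h - 21)/(h - 8)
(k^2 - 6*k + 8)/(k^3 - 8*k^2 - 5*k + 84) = (k - 2)/(k^2 - 4*k - 21)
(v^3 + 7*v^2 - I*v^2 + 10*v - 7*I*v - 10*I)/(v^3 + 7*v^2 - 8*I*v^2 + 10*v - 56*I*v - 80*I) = (v - I)/(v - 8*I)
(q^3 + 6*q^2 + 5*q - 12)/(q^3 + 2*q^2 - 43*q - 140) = (q^2 + 2*q - 3)/(q^2 - 2*q - 35)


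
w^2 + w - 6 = (w - 2)*(w + 3)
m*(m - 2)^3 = m^4 - 6*m^3 + 12*m^2 - 8*m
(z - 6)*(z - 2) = z^2 - 8*z + 12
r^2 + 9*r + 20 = (r + 4)*(r + 5)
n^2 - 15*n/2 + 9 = (n - 6)*(n - 3/2)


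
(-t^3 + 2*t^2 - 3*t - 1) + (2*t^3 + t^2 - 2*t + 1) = t^3 + 3*t^2 - 5*t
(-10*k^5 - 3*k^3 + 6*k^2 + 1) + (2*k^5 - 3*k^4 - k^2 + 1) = -8*k^5 - 3*k^4 - 3*k^3 + 5*k^2 + 2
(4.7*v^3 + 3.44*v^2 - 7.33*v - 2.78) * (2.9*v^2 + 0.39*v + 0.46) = 13.63*v^5 + 11.809*v^4 - 17.7534*v^3 - 9.3383*v^2 - 4.456*v - 1.2788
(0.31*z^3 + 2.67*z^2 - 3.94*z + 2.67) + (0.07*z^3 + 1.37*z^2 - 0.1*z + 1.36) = 0.38*z^3 + 4.04*z^2 - 4.04*z + 4.03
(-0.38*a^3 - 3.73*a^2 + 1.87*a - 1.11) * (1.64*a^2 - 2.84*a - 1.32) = -0.6232*a^5 - 5.038*a^4 + 14.1616*a^3 - 2.2076*a^2 + 0.684*a + 1.4652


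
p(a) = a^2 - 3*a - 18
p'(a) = 2*a - 3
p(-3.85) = 8.37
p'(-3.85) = -10.70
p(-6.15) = 38.27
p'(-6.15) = -15.30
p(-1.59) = -10.70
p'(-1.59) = -6.18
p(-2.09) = -7.36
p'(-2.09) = -7.18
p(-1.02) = -13.90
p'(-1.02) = -5.04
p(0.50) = -19.25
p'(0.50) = -2.00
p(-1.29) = -12.47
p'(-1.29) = -5.58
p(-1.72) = -9.88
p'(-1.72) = -6.44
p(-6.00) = 36.00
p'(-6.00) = -15.00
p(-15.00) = 252.00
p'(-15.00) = -33.00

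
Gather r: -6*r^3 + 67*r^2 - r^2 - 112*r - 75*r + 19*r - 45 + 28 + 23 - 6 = -6*r^3 + 66*r^2 - 168*r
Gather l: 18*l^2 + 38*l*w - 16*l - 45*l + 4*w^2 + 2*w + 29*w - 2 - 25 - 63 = 18*l^2 + l*(38*w - 61) + 4*w^2 + 31*w - 90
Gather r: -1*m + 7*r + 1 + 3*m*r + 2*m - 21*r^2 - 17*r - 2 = m - 21*r^2 + r*(3*m - 10) - 1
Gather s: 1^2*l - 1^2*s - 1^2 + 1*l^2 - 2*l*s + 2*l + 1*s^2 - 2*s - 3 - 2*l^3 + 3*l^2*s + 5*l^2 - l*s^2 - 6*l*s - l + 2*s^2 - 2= -2*l^3 + 6*l^2 + 2*l + s^2*(3 - l) + s*(3*l^2 - 8*l - 3) - 6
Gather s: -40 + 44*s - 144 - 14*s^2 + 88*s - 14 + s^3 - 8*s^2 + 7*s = s^3 - 22*s^2 + 139*s - 198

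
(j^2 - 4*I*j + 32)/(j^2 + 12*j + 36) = (j^2 - 4*I*j + 32)/(j^2 + 12*j + 36)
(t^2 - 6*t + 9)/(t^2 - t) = (t^2 - 6*t + 9)/(t*(t - 1))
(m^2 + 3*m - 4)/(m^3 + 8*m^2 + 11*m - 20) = 1/(m + 5)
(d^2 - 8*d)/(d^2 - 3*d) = (d - 8)/(d - 3)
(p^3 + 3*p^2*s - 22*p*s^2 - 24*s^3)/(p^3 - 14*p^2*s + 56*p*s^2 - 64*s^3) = (p^2 + 7*p*s + 6*s^2)/(p^2 - 10*p*s + 16*s^2)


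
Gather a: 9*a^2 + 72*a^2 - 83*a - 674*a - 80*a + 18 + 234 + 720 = 81*a^2 - 837*a + 972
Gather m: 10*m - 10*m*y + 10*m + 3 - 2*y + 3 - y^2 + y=m*(20 - 10*y) - y^2 - y + 6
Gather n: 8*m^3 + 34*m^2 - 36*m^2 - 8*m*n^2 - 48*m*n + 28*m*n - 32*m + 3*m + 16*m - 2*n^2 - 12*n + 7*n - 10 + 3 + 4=8*m^3 - 2*m^2 - 13*m + n^2*(-8*m - 2) + n*(-20*m - 5) - 3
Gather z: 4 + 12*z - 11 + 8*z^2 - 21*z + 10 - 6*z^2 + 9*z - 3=2*z^2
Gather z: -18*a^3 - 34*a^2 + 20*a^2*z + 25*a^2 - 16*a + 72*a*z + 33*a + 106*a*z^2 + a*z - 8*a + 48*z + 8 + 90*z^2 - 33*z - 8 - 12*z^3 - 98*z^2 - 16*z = -18*a^3 - 9*a^2 + 9*a - 12*z^3 + z^2*(106*a - 8) + z*(20*a^2 + 73*a - 1)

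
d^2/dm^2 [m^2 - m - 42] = 2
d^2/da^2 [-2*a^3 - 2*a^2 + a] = -12*a - 4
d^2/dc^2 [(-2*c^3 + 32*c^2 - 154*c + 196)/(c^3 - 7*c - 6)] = 16*(4*c^6 - 63*c^5 + 222*c^4 + 21*c^3 - 1239*c^2 + 414*c + 2153)/(c^9 - 21*c^7 - 18*c^6 + 147*c^5 + 252*c^4 - 235*c^3 - 882*c^2 - 756*c - 216)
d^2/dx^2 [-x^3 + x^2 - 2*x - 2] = 2 - 6*x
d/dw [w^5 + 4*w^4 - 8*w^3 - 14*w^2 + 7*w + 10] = 5*w^4 + 16*w^3 - 24*w^2 - 28*w + 7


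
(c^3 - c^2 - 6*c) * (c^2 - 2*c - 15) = c^5 - 3*c^4 - 19*c^3 + 27*c^2 + 90*c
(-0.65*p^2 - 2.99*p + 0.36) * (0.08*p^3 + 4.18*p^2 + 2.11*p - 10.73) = -0.052*p^5 - 2.9562*p^4 - 13.8409*p^3 + 2.1704*p^2 + 32.8423*p - 3.8628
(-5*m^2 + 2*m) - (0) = -5*m^2 + 2*m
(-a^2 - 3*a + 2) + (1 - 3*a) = -a^2 - 6*a + 3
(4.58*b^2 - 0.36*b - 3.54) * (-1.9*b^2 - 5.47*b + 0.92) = -8.702*b^4 - 24.3686*b^3 + 12.9088*b^2 + 19.0326*b - 3.2568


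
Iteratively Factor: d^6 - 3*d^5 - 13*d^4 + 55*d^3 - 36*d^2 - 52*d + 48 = (d - 3)*(d^5 - 13*d^3 + 16*d^2 + 12*d - 16) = (d - 3)*(d + 4)*(d^4 - 4*d^3 + 3*d^2 + 4*d - 4) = (d - 3)*(d - 1)*(d + 4)*(d^3 - 3*d^2 + 4) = (d - 3)*(d - 1)*(d + 1)*(d + 4)*(d^2 - 4*d + 4) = (d - 3)*(d - 2)*(d - 1)*(d + 1)*(d + 4)*(d - 2)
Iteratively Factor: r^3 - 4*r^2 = (r)*(r^2 - 4*r) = r^2*(r - 4)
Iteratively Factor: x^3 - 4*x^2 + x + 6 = (x + 1)*(x^2 - 5*x + 6) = (x - 3)*(x + 1)*(x - 2)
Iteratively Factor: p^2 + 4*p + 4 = (p + 2)*(p + 2)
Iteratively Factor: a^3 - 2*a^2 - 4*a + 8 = (a + 2)*(a^2 - 4*a + 4) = (a - 2)*(a + 2)*(a - 2)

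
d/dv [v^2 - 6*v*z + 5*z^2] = 2*v - 6*z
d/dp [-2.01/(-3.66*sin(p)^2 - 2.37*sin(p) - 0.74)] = -(14.7132*sin(p) + 4.7637)*cos(p)/(3.66*sin(p)^2 + 2.37*sin(p) + 0.74)^2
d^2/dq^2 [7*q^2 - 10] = 14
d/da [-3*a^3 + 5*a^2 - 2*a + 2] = -9*a^2 + 10*a - 2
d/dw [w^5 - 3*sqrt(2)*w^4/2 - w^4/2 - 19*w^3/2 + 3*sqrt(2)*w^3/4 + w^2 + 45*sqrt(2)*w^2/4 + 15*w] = 5*w^4 - 6*sqrt(2)*w^3 - 2*w^3 - 57*w^2/2 + 9*sqrt(2)*w^2/4 + 2*w + 45*sqrt(2)*w/2 + 15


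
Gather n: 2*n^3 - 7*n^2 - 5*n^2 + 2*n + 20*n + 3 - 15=2*n^3 - 12*n^2 + 22*n - 12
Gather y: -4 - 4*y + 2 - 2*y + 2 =-6*y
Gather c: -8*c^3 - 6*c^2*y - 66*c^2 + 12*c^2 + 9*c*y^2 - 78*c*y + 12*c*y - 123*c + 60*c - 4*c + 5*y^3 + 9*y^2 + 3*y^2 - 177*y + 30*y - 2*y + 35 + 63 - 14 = -8*c^3 + c^2*(-6*y - 54) + c*(9*y^2 - 66*y - 67) + 5*y^3 + 12*y^2 - 149*y + 84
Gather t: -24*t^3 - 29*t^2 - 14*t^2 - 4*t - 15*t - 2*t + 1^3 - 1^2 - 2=-24*t^3 - 43*t^2 - 21*t - 2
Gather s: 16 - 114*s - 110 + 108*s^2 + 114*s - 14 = 108*s^2 - 108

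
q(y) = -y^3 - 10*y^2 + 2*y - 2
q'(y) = -3*y^2 - 20*y + 2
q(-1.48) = -23.62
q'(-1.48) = 25.03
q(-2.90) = -67.51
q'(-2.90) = 34.77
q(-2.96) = -69.60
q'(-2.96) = 34.92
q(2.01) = -46.50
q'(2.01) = -50.32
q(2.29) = -61.87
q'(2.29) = -59.53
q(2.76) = -93.68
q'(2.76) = -76.05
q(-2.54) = -55.21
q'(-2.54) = 33.45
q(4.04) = -223.08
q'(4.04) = -127.76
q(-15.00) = 1093.00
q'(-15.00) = -373.00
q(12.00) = -3146.00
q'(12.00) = -670.00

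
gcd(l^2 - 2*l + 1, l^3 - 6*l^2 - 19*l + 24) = l - 1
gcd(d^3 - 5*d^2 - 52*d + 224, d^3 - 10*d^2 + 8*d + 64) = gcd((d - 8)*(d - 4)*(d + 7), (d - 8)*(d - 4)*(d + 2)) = d^2 - 12*d + 32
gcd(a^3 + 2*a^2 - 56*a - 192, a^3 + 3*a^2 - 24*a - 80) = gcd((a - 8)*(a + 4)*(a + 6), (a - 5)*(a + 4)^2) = a + 4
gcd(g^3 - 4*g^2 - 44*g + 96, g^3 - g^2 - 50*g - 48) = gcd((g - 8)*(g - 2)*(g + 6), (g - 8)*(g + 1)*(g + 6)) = g^2 - 2*g - 48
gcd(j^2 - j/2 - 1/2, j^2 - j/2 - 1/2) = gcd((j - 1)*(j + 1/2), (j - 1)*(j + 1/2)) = j^2 - j/2 - 1/2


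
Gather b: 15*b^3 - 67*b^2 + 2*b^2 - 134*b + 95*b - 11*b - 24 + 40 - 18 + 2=15*b^3 - 65*b^2 - 50*b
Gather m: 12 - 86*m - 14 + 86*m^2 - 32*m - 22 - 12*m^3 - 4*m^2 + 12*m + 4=-12*m^3 + 82*m^2 - 106*m - 20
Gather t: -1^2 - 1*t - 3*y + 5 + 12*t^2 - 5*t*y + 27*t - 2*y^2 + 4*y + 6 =12*t^2 + t*(26 - 5*y) - 2*y^2 + y + 10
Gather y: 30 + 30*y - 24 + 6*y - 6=36*y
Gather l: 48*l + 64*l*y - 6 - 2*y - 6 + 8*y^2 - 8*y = l*(64*y + 48) + 8*y^2 - 10*y - 12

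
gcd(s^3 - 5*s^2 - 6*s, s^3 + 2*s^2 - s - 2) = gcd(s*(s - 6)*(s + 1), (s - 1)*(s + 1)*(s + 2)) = s + 1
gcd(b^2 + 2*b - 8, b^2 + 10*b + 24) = b + 4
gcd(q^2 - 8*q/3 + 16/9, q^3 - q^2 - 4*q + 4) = 1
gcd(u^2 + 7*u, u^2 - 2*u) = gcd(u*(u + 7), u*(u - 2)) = u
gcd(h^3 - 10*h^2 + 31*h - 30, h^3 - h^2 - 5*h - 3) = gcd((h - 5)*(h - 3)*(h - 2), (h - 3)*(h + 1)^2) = h - 3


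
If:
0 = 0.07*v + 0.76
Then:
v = -10.86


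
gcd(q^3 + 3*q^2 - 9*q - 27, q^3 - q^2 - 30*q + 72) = q - 3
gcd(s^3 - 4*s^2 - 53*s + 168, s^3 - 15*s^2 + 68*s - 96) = s^2 - 11*s + 24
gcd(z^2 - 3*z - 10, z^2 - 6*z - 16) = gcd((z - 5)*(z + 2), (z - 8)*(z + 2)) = z + 2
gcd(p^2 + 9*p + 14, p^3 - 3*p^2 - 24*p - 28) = p + 2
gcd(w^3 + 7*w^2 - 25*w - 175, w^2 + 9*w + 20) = w + 5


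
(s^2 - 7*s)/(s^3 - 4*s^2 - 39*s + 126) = s/(s^2 + 3*s - 18)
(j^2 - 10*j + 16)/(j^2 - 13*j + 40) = (j - 2)/(j - 5)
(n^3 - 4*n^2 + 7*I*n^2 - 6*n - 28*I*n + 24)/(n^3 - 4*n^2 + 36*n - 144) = (n + I)/(n - 6*I)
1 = 1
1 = 1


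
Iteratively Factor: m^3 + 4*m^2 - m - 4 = (m + 1)*(m^2 + 3*m - 4) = (m - 1)*(m + 1)*(m + 4)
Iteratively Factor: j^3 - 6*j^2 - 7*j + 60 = (j + 3)*(j^2 - 9*j + 20) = (j - 5)*(j + 3)*(j - 4)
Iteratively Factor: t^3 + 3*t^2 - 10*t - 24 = (t + 2)*(t^2 + t - 12) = (t + 2)*(t + 4)*(t - 3)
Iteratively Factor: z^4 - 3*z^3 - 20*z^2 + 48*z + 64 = (z + 4)*(z^3 - 7*z^2 + 8*z + 16) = (z - 4)*(z + 4)*(z^2 - 3*z - 4) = (z - 4)*(z + 1)*(z + 4)*(z - 4)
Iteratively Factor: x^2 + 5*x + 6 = (x + 2)*(x + 3)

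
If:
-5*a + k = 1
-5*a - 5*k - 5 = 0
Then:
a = -1/3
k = -2/3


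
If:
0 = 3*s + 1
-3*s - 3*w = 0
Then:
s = -1/3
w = 1/3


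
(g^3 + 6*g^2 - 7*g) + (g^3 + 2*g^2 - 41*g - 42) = 2*g^3 + 8*g^2 - 48*g - 42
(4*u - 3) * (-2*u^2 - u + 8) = -8*u^3 + 2*u^2 + 35*u - 24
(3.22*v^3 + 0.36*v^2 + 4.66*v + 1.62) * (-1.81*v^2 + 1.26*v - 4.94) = -5.8282*v^5 + 3.4056*v^4 - 23.8878*v^3 + 1.161*v^2 - 20.9792*v - 8.0028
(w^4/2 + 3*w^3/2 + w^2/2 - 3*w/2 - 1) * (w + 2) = w^5/2 + 5*w^4/2 + 7*w^3/2 - w^2/2 - 4*w - 2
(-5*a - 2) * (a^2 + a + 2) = -5*a^3 - 7*a^2 - 12*a - 4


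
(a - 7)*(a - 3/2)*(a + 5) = a^3 - 7*a^2/2 - 32*a + 105/2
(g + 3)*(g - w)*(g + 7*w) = g^3 + 6*g^2*w + 3*g^2 - 7*g*w^2 + 18*g*w - 21*w^2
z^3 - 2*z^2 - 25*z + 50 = (z - 5)*(z - 2)*(z + 5)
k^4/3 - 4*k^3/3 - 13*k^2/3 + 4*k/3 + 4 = (k/3 + 1/3)*(k - 6)*(k - 1)*(k + 2)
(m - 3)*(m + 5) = m^2 + 2*m - 15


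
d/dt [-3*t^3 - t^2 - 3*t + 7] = -9*t^2 - 2*t - 3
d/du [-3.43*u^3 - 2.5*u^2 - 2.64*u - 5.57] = -10.29*u^2 - 5.0*u - 2.64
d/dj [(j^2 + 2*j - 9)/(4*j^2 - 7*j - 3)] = 3*(-5*j^2 + 22*j - 23)/(16*j^4 - 56*j^3 + 25*j^2 + 42*j + 9)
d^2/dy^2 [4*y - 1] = 0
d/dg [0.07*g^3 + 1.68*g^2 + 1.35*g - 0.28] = 0.21*g^2 + 3.36*g + 1.35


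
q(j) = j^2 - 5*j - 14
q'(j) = 2*j - 5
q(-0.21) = -12.91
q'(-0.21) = -5.42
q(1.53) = -19.31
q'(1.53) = -1.94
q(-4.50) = 28.75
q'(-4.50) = -14.00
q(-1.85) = -1.33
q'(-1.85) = -8.70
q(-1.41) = -4.96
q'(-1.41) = -7.82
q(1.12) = -18.35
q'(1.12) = -2.76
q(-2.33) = 3.08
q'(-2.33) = -9.66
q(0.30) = -15.41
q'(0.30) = -4.40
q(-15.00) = 286.00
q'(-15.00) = -35.00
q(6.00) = -8.00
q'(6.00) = 7.00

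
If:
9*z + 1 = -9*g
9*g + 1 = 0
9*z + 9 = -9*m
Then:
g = -1/9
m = -1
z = 0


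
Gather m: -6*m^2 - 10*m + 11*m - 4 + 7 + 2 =-6*m^2 + m + 5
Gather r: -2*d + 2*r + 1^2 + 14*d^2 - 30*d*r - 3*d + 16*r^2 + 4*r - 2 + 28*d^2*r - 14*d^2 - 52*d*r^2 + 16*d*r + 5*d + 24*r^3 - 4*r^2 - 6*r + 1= 24*r^3 + r^2*(12 - 52*d) + r*(28*d^2 - 14*d)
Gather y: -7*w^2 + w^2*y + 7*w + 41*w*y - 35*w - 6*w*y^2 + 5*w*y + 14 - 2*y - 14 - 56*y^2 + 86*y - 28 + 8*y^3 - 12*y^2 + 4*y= -7*w^2 - 28*w + 8*y^3 + y^2*(-6*w - 68) + y*(w^2 + 46*w + 88) - 28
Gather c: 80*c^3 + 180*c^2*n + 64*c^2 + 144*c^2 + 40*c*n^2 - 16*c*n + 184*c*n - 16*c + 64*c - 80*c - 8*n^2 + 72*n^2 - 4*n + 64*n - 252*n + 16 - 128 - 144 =80*c^3 + c^2*(180*n + 208) + c*(40*n^2 + 168*n - 32) + 64*n^2 - 192*n - 256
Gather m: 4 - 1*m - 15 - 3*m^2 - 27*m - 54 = -3*m^2 - 28*m - 65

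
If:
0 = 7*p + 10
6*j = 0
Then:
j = 0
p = -10/7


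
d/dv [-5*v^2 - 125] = -10*v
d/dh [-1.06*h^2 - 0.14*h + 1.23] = -2.12*h - 0.14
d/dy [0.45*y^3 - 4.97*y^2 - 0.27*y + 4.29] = 1.35*y^2 - 9.94*y - 0.27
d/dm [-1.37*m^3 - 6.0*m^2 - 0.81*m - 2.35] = -4.11*m^2 - 12.0*m - 0.81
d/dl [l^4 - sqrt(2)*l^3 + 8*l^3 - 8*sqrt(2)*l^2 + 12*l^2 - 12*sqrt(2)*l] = 4*l^3 - 3*sqrt(2)*l^2 + 24*l^2 - 16*sqrt(2)*l + 24*l - 12*sqrt(2)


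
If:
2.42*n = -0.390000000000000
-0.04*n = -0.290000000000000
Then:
No Solution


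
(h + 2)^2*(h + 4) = h^3 + 8*h^2 + 20*h + 16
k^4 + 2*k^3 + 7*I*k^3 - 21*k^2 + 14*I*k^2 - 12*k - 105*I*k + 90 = (k - 3)*(k + 5)*(k + I)*(k + 6*I)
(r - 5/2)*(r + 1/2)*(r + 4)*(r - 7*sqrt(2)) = r^4 - 7*sqrt(2)*r^3 + 2*r^3 - 14*sqrt(2)*r^2 - 37*r^2/4 - 5*r + 259*sqrt(2)*r/4 + 35*sqrt(2)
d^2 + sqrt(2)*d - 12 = (d - 2*sqrt(2))*(d + 3*sqrt(2))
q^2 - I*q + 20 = (q - 5*I)*(q + 4*I)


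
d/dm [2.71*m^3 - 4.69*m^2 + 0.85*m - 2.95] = 8.13*m^2 - 9.38*m + 0.85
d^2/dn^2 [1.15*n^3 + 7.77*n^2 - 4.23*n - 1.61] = 6.9*n + 15.54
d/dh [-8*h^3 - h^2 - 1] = 2*h*(-12*h - 1)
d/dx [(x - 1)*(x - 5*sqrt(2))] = 2*x - 5*sqrt(2) - 1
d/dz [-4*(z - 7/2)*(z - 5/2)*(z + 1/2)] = -12*z^2 + 44*z - 23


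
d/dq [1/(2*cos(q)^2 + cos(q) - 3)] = (4*cos(q) + 1)*sin(q)/(cos(q) + cos(2*q) - 2)^2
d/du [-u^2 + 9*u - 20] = 9 - 2*u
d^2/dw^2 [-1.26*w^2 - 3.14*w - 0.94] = -2.52000000000000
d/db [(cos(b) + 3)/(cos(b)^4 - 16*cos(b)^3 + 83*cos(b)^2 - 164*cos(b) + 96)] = (3*sin(b)^4 + 55*sin(b)^2 + 483*cos(b) - 5*cos(3*b) - 646)*sin(b)/((cos(b) - 8)^2*(cos(b) - 4)^2*(cos(b) - 3)^2*(cos(b) - 1)^2)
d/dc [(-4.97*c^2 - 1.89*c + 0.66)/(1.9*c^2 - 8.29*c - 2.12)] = (44.7923*c^2 + 18.5648*c + 9.4782)/(3.61*c^4 - 31.502*c^3 + 60.6681*c^2 + 35.1496*c + 4.4944)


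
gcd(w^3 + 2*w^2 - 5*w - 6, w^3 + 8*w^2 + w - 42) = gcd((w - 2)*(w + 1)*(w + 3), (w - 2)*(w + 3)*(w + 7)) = w^2 + w - 6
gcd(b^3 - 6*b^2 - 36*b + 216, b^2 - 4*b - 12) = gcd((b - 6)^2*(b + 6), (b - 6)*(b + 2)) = b - 6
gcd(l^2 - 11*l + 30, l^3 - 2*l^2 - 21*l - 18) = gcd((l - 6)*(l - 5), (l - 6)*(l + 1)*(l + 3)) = l - 6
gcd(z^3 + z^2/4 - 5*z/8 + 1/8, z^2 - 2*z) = 1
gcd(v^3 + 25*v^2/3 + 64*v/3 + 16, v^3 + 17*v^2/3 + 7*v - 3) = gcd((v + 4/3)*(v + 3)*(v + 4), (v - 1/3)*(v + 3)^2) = v + 3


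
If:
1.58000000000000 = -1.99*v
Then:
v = -0.79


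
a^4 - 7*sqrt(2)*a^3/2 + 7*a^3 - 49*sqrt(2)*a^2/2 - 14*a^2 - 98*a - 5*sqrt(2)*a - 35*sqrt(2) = (a + 7)*(a - 5*sqrt(2))*(a + sqrt(2)/2)*(a + sqrt(2))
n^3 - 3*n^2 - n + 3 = (n - 3)*(n - 1)*(n + 1)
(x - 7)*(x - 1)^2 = x^3 - 9*x^2 + 15*x - 7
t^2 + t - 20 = (t - 4)*(t + 5)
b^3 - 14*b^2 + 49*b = b*(b - 7)^2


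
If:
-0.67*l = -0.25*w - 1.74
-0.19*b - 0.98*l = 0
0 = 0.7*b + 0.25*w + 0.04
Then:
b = 2.98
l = -0.58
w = -8.51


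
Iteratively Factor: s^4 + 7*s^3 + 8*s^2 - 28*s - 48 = (s + 3)*(s^3 + 4*s^2 - 4*s - 16) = (s - 2)*(s + 3)*(s^2 + 6*s + 8) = (s - 2)*(s + 3)*(s + 4)*(s + 2)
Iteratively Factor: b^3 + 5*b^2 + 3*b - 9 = (b + 3)*(b^2 + 2*b - 3) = (b + 3)^2*(b - 1)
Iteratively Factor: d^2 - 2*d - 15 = (d + 3)*(d - 5)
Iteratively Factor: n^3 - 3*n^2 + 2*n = (n)*(n^2 - 3*n + 2) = n*(n - 2)*(n - 1)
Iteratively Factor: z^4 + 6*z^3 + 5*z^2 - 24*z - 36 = (z - 2)*(z^3 + 8*z^2 + 21*z + 18) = (z - 2)*(z + 3)*(z^2 + 5*z + 6) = (z - 2)*(z + 3)^2*(z + 2)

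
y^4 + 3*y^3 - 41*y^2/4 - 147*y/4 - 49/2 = (y - 7/2)*(y + 1)*(y + 2)*(y + 7/2)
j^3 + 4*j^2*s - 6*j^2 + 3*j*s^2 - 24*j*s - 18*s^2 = (j - 6)*(j + s)*(j + 3*s)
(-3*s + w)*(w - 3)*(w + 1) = -3*s*w^2 + 6*s*w + 9*s + w^3 - 2*w^2 - 3*w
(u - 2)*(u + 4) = u^2 + 2*u - 8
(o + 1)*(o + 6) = o^2 + 7*o + 6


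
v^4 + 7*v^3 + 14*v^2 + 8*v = v*(v + 1)*(v + 2)*(v + 4)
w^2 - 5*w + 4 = (w - 4)*(w - 1)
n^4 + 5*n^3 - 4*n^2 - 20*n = n*(n - 2)*(n + 2)*(n + 5)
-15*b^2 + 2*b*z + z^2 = (-3*b + z)*(5*b + z)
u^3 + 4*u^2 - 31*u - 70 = (u - 5)*(u + 2)*(u + 7)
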